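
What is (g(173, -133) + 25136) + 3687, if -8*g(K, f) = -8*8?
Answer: 28831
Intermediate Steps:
g(K, f) = 8 (g(K, f) = -(-1)*8 = -1/8*(-64) = 8)
(g(173, -133) + 25136) + 3687 = (8 + 25136) + 3687 = 25144 + 3687 = 28831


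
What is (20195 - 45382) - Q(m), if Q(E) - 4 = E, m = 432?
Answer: -25623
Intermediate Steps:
Q(E) = 4 + E
(20195 - 45382) - Q(m) = (20195 - 45382) - (4 + 432) = -25187 - 1*436 = -25187 - 436 = -25623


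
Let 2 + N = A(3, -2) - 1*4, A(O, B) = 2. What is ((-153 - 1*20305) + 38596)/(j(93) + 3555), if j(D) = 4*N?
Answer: 18138/3539 ≈ 5.1252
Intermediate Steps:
N = -4 (N = -2 + (2 - 1*4) = -2 + (2 - 4) = -2 - 2 = -4)
j(D) = -16 (j(D) = 4*(-4) = -16)
((-153 - 1*20305) + 38596)/(j(93) + 3555) = ((-153 - 1*20305) + 38596)/(-16 + 3555) = ((-153 - 20305) + 38596)/3539 = (-20458 + 38596)*(1/3539) = 18138*(1/3539) = 18138/3539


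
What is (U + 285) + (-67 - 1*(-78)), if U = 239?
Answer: 535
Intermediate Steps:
(U + 285) + (-67 - 1*(-78)) = (239 + 285) + (-67 - 1*(-78)) = 524 + (-67 + 78) = 524 + 11 = 535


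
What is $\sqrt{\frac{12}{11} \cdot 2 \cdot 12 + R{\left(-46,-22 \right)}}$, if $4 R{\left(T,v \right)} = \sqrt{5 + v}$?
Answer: $\frac{\sqrt{12672 + 121 i \sqrt{17}}}{22} \approx 5.1178 + 0.1007 i$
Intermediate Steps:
$R{\left(T,v \right)} = \frac{\sqrt{5 + v}}{4}$
$\sqrt{\frac{12}{11} \cdot 2 \cdot 12 + R{\left(-46,-22 \right)}} = \sqrt{\frac{12}{11} \cdot 2 \cdot 12 + \frac{\sqrt{5 - 22}}{4}} = \sqrt{12 \cdot \frac{1}{11} \cdot 2 \cdot 12 + \frac{\sqrt{-17}}{4}} = \sqrt{\frac{12}{11} \cdot 2 \cdot 12 + \frac{i \sqrt{17}}{4}} = \sqrt{\frac{24}{11} \cdot 12 + \frac{i \sqrt{17}}{4}} = \sqrt{\frac{288}{11} + \frac{i \sqrt{17}}{4}}$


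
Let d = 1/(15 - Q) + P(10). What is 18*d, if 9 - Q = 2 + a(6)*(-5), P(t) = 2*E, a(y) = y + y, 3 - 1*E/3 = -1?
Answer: 11223/26 ≈ 431.65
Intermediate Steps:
E = 12 (E = 9 - 3*(-1) = 9 + 3 = 12)
a(y) = 2*y
P(t) = 24 (P(t) = 2*12 = 24)
Q = 67 (Q = 9 - (2 + (2*6)*(-5)) = 9 - (2 + 12*(-5)) = 9 - (2 - 60) = 9 - 1*(-58) = 9 + 58 = 67)
d = 1247/52 (d = 1/(15 - 1*67) + 24 = 1/(15 - 67) + 24 = 1/(-52) + 24 = -1/52 + 24 = 1247/52 ≈ 23.981)
18*d = 18*(1247/52) = 11223/26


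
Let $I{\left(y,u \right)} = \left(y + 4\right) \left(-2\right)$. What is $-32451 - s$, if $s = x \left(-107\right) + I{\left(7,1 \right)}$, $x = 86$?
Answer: $-23227$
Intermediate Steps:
$I{\left(y,u \right)} = -8 - 2 y$ ($I{\left(y,u \right)} = \left(4 + y\right) \left(-2\right) = -8 - 2 y$)
$s = -9224$ ($s = 86 \left(-107\right) - 22 = -9202 - 22 = -9224$)
$-32451 - s = -32451 - -9224 = -32451 + 9224 = -23227$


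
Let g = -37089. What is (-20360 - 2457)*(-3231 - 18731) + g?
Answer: 501069865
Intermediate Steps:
(-20360 - 2457)*(-3231 - 18731) + g = (-20360 - 2457)*(-3231 - 18731) - 37089 = -22817*(-21962) - 37089 = 501106954 - 37089 = 501069865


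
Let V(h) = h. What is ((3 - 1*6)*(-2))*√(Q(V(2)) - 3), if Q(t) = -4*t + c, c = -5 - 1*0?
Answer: 24*I ≈ 24.0*I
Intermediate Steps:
c = -5 (c = -5 + 0 = -5)
Q(t) = -5 - 4*t (Q(t) = -4*t - 5 = -5 - 4*t)
((3 - 1*6)*(-2))*√(Q(V(2)) - 3) = ((3 - 1*6)*(-2))*√((-5 - 4*2) - 3) = ((3 - 6)*(-2))*√((-5 - 8) - 3) = (-3*(-2))*√(-13 - 3) = 6*√(-16) = 6*(4*I) = 24*I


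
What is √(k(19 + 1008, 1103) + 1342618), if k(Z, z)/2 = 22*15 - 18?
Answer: √1343242 ≈ 1159.0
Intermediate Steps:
k(Z, z) = 624 (k(Z, z) = 2*(22*15 - 18) = 2*(330 - 18) = 2*312 = 624)
√(k(19 + 1008, 1103) + 1342618) = √(624 + 1342618) = √1343242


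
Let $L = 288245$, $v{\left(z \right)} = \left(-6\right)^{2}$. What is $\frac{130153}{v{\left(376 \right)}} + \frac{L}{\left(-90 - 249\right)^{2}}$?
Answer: $\frac{184786293}{51076} \approx 3617.9$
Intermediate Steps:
$v{\left(z \right)} = 36$
$\frac{130153}{v{\left(376 \right)}} + \frac{L}{\left(-90 - 249\right)^{2}} = \frac{130153}{36} + \frac{288245}{\left(-90 - 249\right)^{2}} = 130153 \cdot \frac{1}{36} + \frac{288245}{\left(-339\right)^{2}} = \frac{130153}{36} + \frac{288245}{114921} = \frac{184786293}{51076}$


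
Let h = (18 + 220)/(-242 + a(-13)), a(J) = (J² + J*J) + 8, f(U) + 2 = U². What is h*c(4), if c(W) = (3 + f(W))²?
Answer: 34391/52 ≈ 661.37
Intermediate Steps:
f(U) = -2 + U²
a(J) = 8 + 2*J² (a(J) = (J² + J²) + 8 = 2*J² + 8 = 8 + 2*J²)
h = 119/52 (h = (18 + 220)/(-242 + (8 + 2*(-13)²)) = 238/(-242 + (8 + 2*169)) = 238/(-242 + (8 + 338)) = 238/(-242 + 346) = 238/104 = 238*(1/104) = 119/52 ≈ 2.2885)
c(W) = (1 + W²)² (c(W) = (3 + (-2 + W²))² = (1 + W²)²)
h*c(4) = 119*(1 + 4²)²/52 = 119*(1 + 16)²/52 = (119/52)*17² = (119/52)*289 = 34391/52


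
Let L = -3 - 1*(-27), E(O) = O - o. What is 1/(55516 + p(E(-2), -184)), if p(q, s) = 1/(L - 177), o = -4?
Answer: 153/8493947 ≈ 1.8013e-5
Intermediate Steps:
E(O) = 4 + O (E(O) = O - 1*(-4) = O + 4 = 4 + O)
L = 24 (L = -3 + 27 = 24)
p(q, s) = -1/153 (p(q, s) = 1/(24 - 177) = 1/(-153) = -1/153)
1/(55516 + p(E(-2), -184)) = 1/(55516 - 1/153) = 1/(8493947/153) = 153/8493947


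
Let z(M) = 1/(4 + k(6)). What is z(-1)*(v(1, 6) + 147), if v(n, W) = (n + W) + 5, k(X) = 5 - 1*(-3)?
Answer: 53/4 ≈ 13.250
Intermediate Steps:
k(X) = 8 (k(X) = 5 + 3 = 8)
v(n, W) = 5 + W + n (v(n, W) = (W + n) + 5 = 5 + W + n)
z(M) = 1/12 (z(M) = 1/(4 + 8) = 1/12)
z(-1)*(v(1, 6) + 147) = ((5 + 6 + 1) + 147)/12 = (12 + 147)/12 = (1/12)*159 = 53/4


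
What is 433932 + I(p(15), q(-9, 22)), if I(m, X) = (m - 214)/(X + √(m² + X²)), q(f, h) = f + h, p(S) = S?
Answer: 97637287/225 - 199*√394/225 ≈ 4.3393e+5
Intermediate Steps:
I(m, X) = (-214 + m)/(X + √(X² + m²))
433932 + I(p(15), q(-9, 22)) = 433932 + (-214 + 15)/((-9 + 22) + √((-9 + 22)² + 15²)) = 433932 - 199/(13 + √(13² + 225)) = 433932 - 199/(13 + √(169 + 225)) = 433932 - 199/(13 + √394)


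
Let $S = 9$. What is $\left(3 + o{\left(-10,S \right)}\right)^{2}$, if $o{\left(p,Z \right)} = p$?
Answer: $49$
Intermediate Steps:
$\left(3 + o{\left(-10,S \right)}\right)^{2} = \left(3 - 10\right)^{2} = \left(-7\right)^{2} = 49$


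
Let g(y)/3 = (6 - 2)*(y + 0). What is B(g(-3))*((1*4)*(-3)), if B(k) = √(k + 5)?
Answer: -12*I*√31 ≈ -66.813*I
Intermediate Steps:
g(y) = 12*y (g(y) = 3*((6 - 2)*(y + 0)) = 3*(4*y) = 12*y)
B(k) = √(5 + k)
B(g(-3))*((1*4)*(-3)) = √(5 + 12*(-3))*((1*4)*(-3)) = √(5 - 36)*(4*(-3)) = √(-31)*(-12) = (I*√31)*(-12) = -12*I*√31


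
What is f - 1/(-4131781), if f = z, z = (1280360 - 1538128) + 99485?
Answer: -653990692022/4131781 ≈ -1.5828e+5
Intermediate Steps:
z = -158283 (z = -257768 + 99485 = -158283)
f = -158283
f - 1/(-4131781) = -158283 - 1/(-4131781) = -158283 - 1*(-1/4131781) = -158283 + 1/4131781 = -653990692022/4131781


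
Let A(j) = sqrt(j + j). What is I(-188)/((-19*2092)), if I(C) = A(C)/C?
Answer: I*sqrt(94)/3736312 ≈ 2.5949e-6*I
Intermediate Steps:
A(j) = sqrt(2)*sqrt(j) (A(j) = sqrt(2*j) = sqrt(2)*sqrt(j))
I(C) = sqrt(2)/sqrt(C) (I(C) = (sqrt(2)*sqrt(C))/C = sqrt(2)/sqrt(C))
I(-188)/((-19*2092)) = (sqrt(2)/sqrt(-188))/((-19*2092)) = (sqrt(2)*(-I*sqrt(47)/94))/(-39748) = -I*sqrt(94)/94*(-1/39748) = I*sqrt(94)/3736312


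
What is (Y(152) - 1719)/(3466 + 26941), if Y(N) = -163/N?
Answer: -261451/4621864 ≈ -0.056568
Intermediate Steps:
(Y(152) - 1719)/(3466 + 26941) = (-163/152 - 1719)/(3466 + 26941) = (-163*1/152 - 1719)/30407 = (-163/152 - 1719)*(1/30407) = -261451/152*1/30407 = -261451/4621864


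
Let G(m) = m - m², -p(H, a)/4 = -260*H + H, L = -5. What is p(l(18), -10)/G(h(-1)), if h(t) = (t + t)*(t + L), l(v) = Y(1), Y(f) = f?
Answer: -259/33 ≈ -7.8485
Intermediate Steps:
l(v) = 1
h(t) = 2*t*(-5 + t) (h(t) = (t + t)*(t - 5) = (2*t)*(-5 + t) = 2*t*(-5 + t))
p(H, a) = 1036*H (p(H, a) = -4*(-260*H + H) = -(-1036)*H = 1036*H)
p(l(18), -10)/G(h(-1)) = (1036*1)/(((2*(-1)*(-5 - 1))*(1 - 2*(-1)*(-5 - 1)))) = 1036/(((2*(-1)*(-6))*(1 - 2*(-1)*(-6)))) = 1036/((12*(1 - 1*12))) = 1036/((12*(1 - 12))) = 1036/((12*(-11))) = 1036/(-132) = 1036*(-1/132) = -259/33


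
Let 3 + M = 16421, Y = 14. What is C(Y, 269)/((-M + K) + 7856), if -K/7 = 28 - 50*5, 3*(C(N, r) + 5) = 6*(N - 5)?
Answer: -13/7008 ≈ -0.0018550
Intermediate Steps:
M = 16418 (M = -3 + 16421 = 16418)
C(N, r) = -15 + 2*N (C(N, r) = -5 + (6*(N - 5))/3 = -5 + (6*(-5 + N))/3 = -5 + (-30 + 6*N)/3 = -5 + (-10 + 2*N) = -15 + 2*N)
K = 1554 (K = -7*(28 - 50*5) = -7*(28 - 250) = -7*(-222) = 1554)
C(Y, 269)/((-M + K) + 7856) = (-15 + 2*14)/((-1*16418 + 1554) + 7856) = (-15 + 28)/((-16418 + 1554) + 7856) = 13/(-14864 + 7856) = 13/(-7008) = 13*(-1/7008) = -13/7008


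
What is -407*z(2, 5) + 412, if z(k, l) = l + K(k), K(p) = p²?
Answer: -3251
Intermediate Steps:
z(k, l) = l + k²
-407*z(2, 5) + 412 = -407*(5 + 2²) + 412 = -407*(5 + 4) + 412 = -407*9 + 412 = -3663 + 412 = -3251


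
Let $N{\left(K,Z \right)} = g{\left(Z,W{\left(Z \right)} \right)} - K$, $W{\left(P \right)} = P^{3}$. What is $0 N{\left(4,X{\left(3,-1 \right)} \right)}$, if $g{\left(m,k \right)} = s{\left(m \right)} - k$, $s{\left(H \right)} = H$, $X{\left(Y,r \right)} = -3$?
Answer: $0$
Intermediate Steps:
$g{\left(m,k \right)} = m - k$
$N{\left(K,Z \right)} = Z - K - Z^{3}$ ($N{\left(K,Z \right)} = \left(Z - Z^{3}\right) - K = Z - K - Z^{3}$)
$0 N{\left(4,X{\left(3,-1 \right)} \right)} = 0 \left(-3 - 4 - \left(-3\right)^{3}\right) = 0 \left(-3 - 4 - -27\right) = 0 \left(-3 - 4 + 27\right) = 0 \cdot 20 = 0$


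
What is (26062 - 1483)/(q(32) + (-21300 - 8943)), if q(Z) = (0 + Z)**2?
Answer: -24579/29219 ≈ -0.84120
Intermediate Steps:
q(Z) = Z**2
(26062 - 1483)/(q(32) + (-21300 - 8943)) = (26062 - 1483)/(32**2 + (-21300 - 8943)) = 24579/(1024 - 30243) = 24579/(-29219) = 24579*(-1/29219) = -24579/29219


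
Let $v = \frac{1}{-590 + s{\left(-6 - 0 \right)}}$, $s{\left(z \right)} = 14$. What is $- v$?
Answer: $\frac{1}{576} \approx 0.0017361$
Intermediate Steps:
$v = - \frac{1}{576}$ ($v = \frac{1}{-590 + 14} = \frac{1}{-576} = - \frac{1}{576} \approx -0.0017361$)
$- v = \left(-1\right) \left(- \frac{1}{576}\right) = \frac{1}{576}$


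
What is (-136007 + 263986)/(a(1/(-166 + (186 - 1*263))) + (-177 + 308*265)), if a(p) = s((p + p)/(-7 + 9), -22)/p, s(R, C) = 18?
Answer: 127979/77069 ≈ 1.6606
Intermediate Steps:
a(p) = 18/p
(-136007 + 263986)/(a(1/(-166 + (186 - 1*263))) + (-177 + 308*265)) = (-136007 + 263986)/(18/(1/(-166 + (186 - 1*263))) + (-177 + 308*265)) = 127979/(18/(1/(-166 + (186 - 263))) + (-177 + 81620)) = 127979/(18/(1/(-166 - 77)) + 81443) = 127979/(18/(1/(-243)) + 81443) = 127979/(18/(-1/243) + 81443) = 127979/(18*(-243) + 81443) = 127979/(-4374 + 81443) = 127979/77069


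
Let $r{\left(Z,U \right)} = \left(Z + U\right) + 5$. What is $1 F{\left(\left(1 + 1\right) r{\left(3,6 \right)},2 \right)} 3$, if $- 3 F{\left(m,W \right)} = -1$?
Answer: $1$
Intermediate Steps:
$r{\left(Z,U \right)} = 5 + U + Z$ ($r{\left(Z,U \right)} = \left(U + Z\right) + 5 = 5 + U + Z$)
$F{\left(m,W \right)} = \frac{1}{3}$ ($F{\left(m,W \right)} = \left(- \frac{1}{3}\right) \left(-1\right) = \frac{1}{3}$)
$1 F{\left(\left(1 + 1\right) r{\left(3,6 \right)},2 \right)} 3 = 1 \cdot \frac{1}{3} \cdot 3 = \frac{1}{3} \cdot 3 = 1$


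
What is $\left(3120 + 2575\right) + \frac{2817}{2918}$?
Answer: $\frac{16620827}{2918} \approx 5696.0$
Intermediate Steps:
$\left(3120 + 2575\right) + \frac{2817}{2918} = 5695 + 2817 \cdot \frac{1}{2918} = 5695 + \frac{2817}{2918} = \frac{16620827}{2918}$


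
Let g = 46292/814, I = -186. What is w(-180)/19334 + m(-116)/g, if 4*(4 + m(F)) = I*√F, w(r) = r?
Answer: -8910508/111876191 - 37851*I*√29/23146 ≈ -0.079646 - 8.8064*I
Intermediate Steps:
g = 23146/407 (g = 46292*(1/814) = 23146/407 ≈ 56.870)
m(F) = -4 - 93*√F/2 (m(F) = -4 + (-186*√F)/4 = -4 - 93*√F/2)
w(-180)/19334 + m(-116)/g = -180/19334 + (-4 - 93*I*√29)/(23146/407) = -180*1/19334 + (-4 - 93*I*√29)*(407/23146) = -90/9667 + (-4 - 93*I*√29)*(407/23146) = -90/9667 + (-814/11573 - 37851*I*√29/23146) = -8910508/111876191 - 37851*I*√29/23146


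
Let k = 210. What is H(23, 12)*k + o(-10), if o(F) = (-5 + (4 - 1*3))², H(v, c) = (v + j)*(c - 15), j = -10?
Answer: -8174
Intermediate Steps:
H(v, c) = (-15 + c)*(-10 + v) (H(v, c) = (v - 10)*(c - 15) = (-10 + v)*(-15 + c) = (-15 + c)*(-10 + v))
o(F) = 16 (o(F) = (-5 + (4 - 3))² = (-5 + 1)² = (-4)² = 16)
H(23, 12)*k + o(-10) = (150 - 15*23 - 10*12 + 12*23)*210 + 16 = (150 - 345 - 120 + 276)*210 + 16 = -39*210 + 16 = -8190 + 16 = -8174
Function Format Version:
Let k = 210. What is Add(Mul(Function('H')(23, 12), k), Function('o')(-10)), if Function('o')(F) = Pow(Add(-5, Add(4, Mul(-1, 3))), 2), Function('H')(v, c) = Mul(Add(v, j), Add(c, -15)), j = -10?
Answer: -8174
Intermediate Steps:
Function('H')(v, c) = Mul(Add(-15, c), Add(-10, v)) (Function('H')(v, c) = Mul(Add(v, -10), Add(c, -15)) = Mul(Add(-10, v), Add(-15, c)) = Mul(Add(-15, c), Add(-10, v)))
Function('o')(F) = 16 (Function('o')(F) = Pow(Add(-5, Add(4, -3)), 2) = Pow(Add(-5, 1), 2) = Pow(-4, 2) = 16)
Add(Mul(Function('H')(23, 12), k), Function('o')(-10)) = Add(Mul(Add(150, Mul(-15, 23), Mul(-10, 12), Mul(12, 23)), 210), 16) = Add(Mul(Add(150, -345, -120, 276), 210), 16) = Add(Mul(-39, 210), 16) = Add(-8190, 16) = -8174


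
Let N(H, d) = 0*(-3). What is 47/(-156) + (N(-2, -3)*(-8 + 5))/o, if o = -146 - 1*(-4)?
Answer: -47/156 ≈ -0.30128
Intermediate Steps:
N(H, d) = 0
o = -142 (o = -146 + 4 = -142)
47/(-156) + (N(-2, -3)*(-8 + 5))/o = 47/(-156) + (0*(-8 + 5))/(-142) = 47*(-1/156) + (0*(-3))*(-1/142) = -47/156 + 0*(-1/142) = -47/156 + 0 = -47/156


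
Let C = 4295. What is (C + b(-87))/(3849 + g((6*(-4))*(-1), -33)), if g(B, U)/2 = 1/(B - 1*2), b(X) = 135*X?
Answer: -8195/4234 ≈ -1.9355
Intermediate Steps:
g(B, U) = 2/(-2 + B) (g(B, U) = 2/(B - 1*2) = 2/(B - 2) = 2/(-2 + B))
(C + b(-87))/(3849 + g((6*(-4))*(-1), -33)) = (4295 + 135*(-87))/(3849 + 2/(-2 + (6*(-4))*(-1))) = (4295 - 11745)/(3849 + 2/(-2 - 24*(-1))) = -7450/(3849 + 2/(-2 + 24)) = -7450/(3849 + 2/22) = -7450/(3849 + 2*(1/22)) = -7450/(3849 + 1/11) = -7450/42340/11 = -7450*11/42340 = -8195/4234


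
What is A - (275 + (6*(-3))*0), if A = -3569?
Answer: -3844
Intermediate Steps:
A - (275 + (6*(-3))*0) = -3569 - (275 + (6*(-3))*0) = -3569 - (275 - 18*0) = -3569 - (275 + 0) = -3569 - 1*275 = -3569 - 275 = -3844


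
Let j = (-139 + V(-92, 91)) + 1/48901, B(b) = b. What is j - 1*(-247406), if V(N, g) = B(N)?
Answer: 12087104676/48901 ≈ 2.4718e+5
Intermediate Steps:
V(N, g) = N
j = -11296130/48901 (j = (-139 - 92) + 1/48901 = -231 + 1/48901 = -11296130/48901 ≈ -231.00)
j - 1*(-247406) = -11296130/48901 - 1*(-247406) = -11296130/48901 + 247406 = 12087104676/48901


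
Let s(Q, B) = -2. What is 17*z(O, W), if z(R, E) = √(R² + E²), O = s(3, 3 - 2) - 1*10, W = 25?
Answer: 17*√769 ≈ 471.42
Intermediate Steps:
O = -12 (O = -2 - 1*10 = -2 - 10 = -12)
z(R, E) = √(E² + R²)
17*z(O, W) = 17*√(25² + (-12)²) = 17*√(625 + 144) = 17*√769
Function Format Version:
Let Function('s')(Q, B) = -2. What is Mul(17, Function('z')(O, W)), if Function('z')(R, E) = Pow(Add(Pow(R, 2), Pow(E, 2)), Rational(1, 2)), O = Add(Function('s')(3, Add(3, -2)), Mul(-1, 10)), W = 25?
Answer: Mul(17, Pow(769, Rational(1, 2))) ≈ 471.42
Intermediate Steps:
O = -12 (O = Add(-2, Mul(-1, 10)) = Add(-2, -10) = -12)
Function('z')(R, E) = Pow(Add(Pow(E, 2), Pow(R, 2)), Rational(1, 2))
Mul(17, Function('z')(O, W)) = Mul(17, Pow(Add(Pow(25, 2), Pow(-12, 2)), Rational(1, 2))) = Mul(17, Pow(Add(625, 144), Rational(1, 2))) = Mul(17, Pow(769, Rational(1, 2)))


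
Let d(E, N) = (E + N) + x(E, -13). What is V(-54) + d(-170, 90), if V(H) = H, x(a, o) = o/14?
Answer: -1889/14 ≈ -134.93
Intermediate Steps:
x(a, o) = o/14 (x(a, o) = o*(1/14) = o/14)
d(E, N) = -13/14 + E + N (d(E, N) = (E + N) + (1/14)*(-13) = (E + N) - 13/14 = -13/14 + E + N)
V(-54) + d(-170, 90) = -54 + (-13/14 - 170 + 90) = -54 - 1133/14 = -1889/14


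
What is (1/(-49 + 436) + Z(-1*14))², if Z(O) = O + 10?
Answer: 2393209/149769 ≈ 15.979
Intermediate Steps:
Z(O) = 10 + O
(1/(-49 + 436) + Z(-1*14))² = (1/(-49 + 436) + (10 - 1*14))² = (1/387 + (10 - 14))² = (1/387 - 4)² = (-1547/387)² = 2393209/149769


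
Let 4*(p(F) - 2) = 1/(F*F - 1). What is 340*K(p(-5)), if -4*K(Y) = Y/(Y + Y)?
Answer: -85/2 ≈ -42.500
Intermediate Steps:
p(F) = 2 + 1/(4*(-1 + F²)) (p(F) = 2 + 1/(4*(F*F - 1)) = 2 + 1/(4*(F² - 1)) = 2 + 1/(4*(-1 + F²)))
K(Y) = -⅛ (K(Y) = -Y/(4*(Y + Y)) = -Y/(4*(2*Y)) = -Y*1/(2*Y)/4 = -¼*½ = -⅛)
340*K(p(-5)) = 340*(-⅛) = -85/2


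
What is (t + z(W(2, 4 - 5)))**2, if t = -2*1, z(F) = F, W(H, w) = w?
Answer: 9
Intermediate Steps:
t = -2
(t + z(W(2, 4 - 5)))**2 = (-2 + (4 - 5))**2 = (-2 - 1)**2 = (-3)**2 = 9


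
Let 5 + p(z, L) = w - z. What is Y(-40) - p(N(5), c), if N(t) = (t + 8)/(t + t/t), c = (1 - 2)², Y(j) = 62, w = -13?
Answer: 493/6 ≈ 82.167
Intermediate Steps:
c = 1 (c = (-1)² = 1)
N(t) = (8 + t)/(1 + t) (N(t) = (8 + t)/(t + 1) = (8 + t)/(1 + t))
p(z, L) = -18 - z (p(z, L) = -5 + (-13 - z) = -18 - z)
Y(-40) - p(N(5), c) = 62 - (-18 - (8 + 5)/(1 + 5)) = 62 - (-18 - 13/6) = 62 - 1*(-121/6) = 62 + 121/6 = 493/6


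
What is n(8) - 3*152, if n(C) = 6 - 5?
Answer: -455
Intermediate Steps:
n(C) = 1
n(8) - 3*152 = 1 - 3*152 = 1 - 456 = -455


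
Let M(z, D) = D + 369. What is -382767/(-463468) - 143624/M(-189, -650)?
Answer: 66672685559/130234508 ≈ 511.94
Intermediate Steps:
M(z, D) = 369 + D
-382767/(-463468) - 143624/M(-189, -650) = -382767/(-463468) - 143624/(369 - 650) = -382767*(-1/463468) - 143624/(-281) = 382767/463468 - 143624*(-1/281) = 382767/463468 + 143624/281 = 66672685559/130234508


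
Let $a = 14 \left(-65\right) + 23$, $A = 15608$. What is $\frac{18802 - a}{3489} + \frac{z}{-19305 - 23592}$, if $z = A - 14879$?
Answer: $\frac{93561728}{16629737} \approx 5.6262$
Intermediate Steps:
$z = 729$ ($z = 15608 - 14879 = 729$)
$a = -887$ ($a = -910 + 23 = -887$)
$\frac{18802 - a}{3489} + \frac{z}{-19305 - 23592} = \frac{18802 - -887}{3489} + \frac{729}{-19305 - 23592} = \left(18802 + 887\right) \frac{1}{3489} + \frac{729}{-19305 - 23592} = 19689 \cdot \frac{1}{3489} + \frac{729}{-42897} = \frac{6563}{1163} + 729 \left(- \frac{1}{42897}\right) = \frac{6563}{1163} - \frac{243}{14299} = \frac{93561728}{16629737}$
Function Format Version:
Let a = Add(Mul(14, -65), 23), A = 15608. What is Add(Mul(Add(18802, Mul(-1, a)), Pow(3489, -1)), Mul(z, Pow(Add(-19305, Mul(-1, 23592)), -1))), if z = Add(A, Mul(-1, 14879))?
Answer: Rational(93561728, 16629737) ≈ 5.6262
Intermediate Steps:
z = 729 (z = Add(15608, Mul(-1, 14879)) = Add(15608, -14879) = 729)
a = -887 (a = Add(-910, 23) = -887)
Add(Mul(Add(18802, Mul(-1, a)), Pow(3489, -1)), Mul(z, Pow(Add(-19305, Mul(-1, 23592)), -1))) = Add(Mul(Add(18802, Mul(-1, -887)), Pow(3489, -1)), Mul(729, Pow(Add(-19305, Mul(-1, 23592)), -1))) = Add(Mul(Add(18802, 887), Rational(1, 3489)), Mul(729, Pow(Add(-19305, -23592), -1))) = Add(Mul(19689, Rational(1, 3489)), Mul(729, Pow(-42897, -1))) = Add(Rational(6563, 1163), Mul(729, Rational(-1, 42897))) = Add(Rational(6563, 1163), Rational(-243, 14299)) = Rational(93561728, 16629737)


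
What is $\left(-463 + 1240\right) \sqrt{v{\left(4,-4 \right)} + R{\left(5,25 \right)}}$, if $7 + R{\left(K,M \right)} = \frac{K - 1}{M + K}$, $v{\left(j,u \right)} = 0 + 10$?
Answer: $\frac{259 \sqrt{705}}{5} \approx 1375.4$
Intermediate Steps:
$v{\left(j,u \right)} = 10$
$R{\left(K,M \right)} = -7 + \frac{-1 + K}{K + M}$ ($R{\left(K,M \right)} = -7 + \frac{K - 1}{M + K} = -7 + \frac{-1 + K}{K + M}$)
$\left(-463 + 1240\right) \sqrt{v{\left(4,-4 \right)} + R{\left(5,25 \right)}} = \left(-463 + 1240\right) \sqrt{10 + \frac{-1 - 175 - 30}{5 + 25}} = 777 \sqrt{10 + \frac{-1 - 175 - 30}{30}} = 777 \sqrt{10 + \frac{1}{30} \left(-206\right)} = 777 \sqrt{10 - \frac{103}{15}} = 777 \sqrt{\frac{47}{15}} = 777 \frac{\sqrt{705}}{15} = \frac{259 \sqrt{705}}{5}$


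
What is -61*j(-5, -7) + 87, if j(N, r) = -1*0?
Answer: 87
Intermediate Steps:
j(N, r) = 0
-61*j(-5, -7) + 87 = -61*0 + 87 = 0 + 87 = 87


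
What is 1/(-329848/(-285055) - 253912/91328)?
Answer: -3254187880/5281815877 ≈ -0.61611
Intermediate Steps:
1/(-329848/(-285055) - 253912/91328) = 1/(-329848*(-1/285055) - 253912*1/91328) = 1/(329848/285055 - 31739/11416) = 1/(-5281815877/3254187880) = -3254187880/5281815877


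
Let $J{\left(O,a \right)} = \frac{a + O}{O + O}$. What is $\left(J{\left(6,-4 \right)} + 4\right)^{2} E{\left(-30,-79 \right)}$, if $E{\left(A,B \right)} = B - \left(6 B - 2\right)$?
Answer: $\frac{248125}{36} \approx 6892.4$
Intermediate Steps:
$E{\left(A,B \right)} = 2 - 5 B$ ($E{\left(A,B \right)} = B - \left(-2 + 6 B\right) = 2 - 5 B$)
$J{\left(O,a \right)} = \frac{O + a}{2 O}$
$\left(J{\left(6,-4 \right)} + 4\right)^{2} E{\left(-30,-79 \right)} = \left(\frac{6 - 4}{2 \cdot 6} + 4\right)^{2} \left(2 - -395\right) = \left(\frac{1}{2} \cdot \frac{1}{6} \cdot 2 + 4\right)^{2} \left(2 + 395\right) = \left(\frac{1}{6} + 4\right)^{2} \cdot 397 = \left(\frac{25}{6}\right)^{2} \cdot 397 = \frac{625}{36} \cdot 397 = \frac{248125}{36}$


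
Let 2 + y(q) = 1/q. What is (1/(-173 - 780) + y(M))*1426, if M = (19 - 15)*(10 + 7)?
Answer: -91779499/32402 ≈ -2832.5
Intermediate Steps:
M = 68 (M = 4*17 = 68)
y(q) = -2 + 1/q
(1/(-173 - 780) + y(M))*1426 = (1/(-173 - 780) + (-2 + 1/68))*1426 = (1/(-953) + (-2 + 1/68))*1426 = (-1/953 - 135/68)*1426 = -128723/64804*1426 = -91779499/32402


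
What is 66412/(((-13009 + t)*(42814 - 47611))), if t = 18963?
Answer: -33206/14280669 ≈ -0.0023252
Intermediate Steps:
66412/(((-13009 + t)*(42814 - 47611))) = 66412/(((-13009 + 18963)*(42814 - 47611))) = 66412/((5954*(-4797))) = 66412/(-28561338) = 66412*(-1/28561338) = -33206/14280669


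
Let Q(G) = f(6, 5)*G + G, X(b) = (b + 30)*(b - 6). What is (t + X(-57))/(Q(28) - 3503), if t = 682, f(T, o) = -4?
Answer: -2383/3587 ≈ -0.66434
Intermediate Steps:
X(b) = (-6 + b)*(30 + b) (X(b) = (30 + b)*(-6 + b) = (-6 + b)*(30 + b))
Q(G) = -3*G (Q(G) = -4*G + G = -3*G)
(t + X(-57))/(Q(28) - 3503) = (682 + (-180 + (-57)**2 + 24*(-57)))/(-3*28 - 3503) = (682 + (-180 + 3249 - 1368))/(-84 - 3503) = (682 + 1701)/(-3587) = 2383*(-1/3587) = -2383/3587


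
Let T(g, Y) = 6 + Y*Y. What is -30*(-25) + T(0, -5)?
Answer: 781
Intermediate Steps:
T(g, Y) = 6 + Y²
-30*(-25) + T(0, -5) = -30*(-25) + (6 + (-5)²) = 750 + (6 + 25) = 750 + 31 = 781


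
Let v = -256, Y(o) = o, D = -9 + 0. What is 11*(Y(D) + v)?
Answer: -2915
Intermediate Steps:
D = -9
11*(Y(D) + v) = 11*(-9 - 256) = 11*(-265) = -2915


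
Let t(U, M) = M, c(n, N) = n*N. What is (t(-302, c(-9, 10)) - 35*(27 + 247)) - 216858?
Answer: -226538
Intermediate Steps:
c(n, N) = N*n
(t(-302, c(-9, 10)) - 35*(27 + 247)) - 216858 = (10*(-9) - 35*(27 + 247)) - 216858 = (-90 - 35*274) - 216858 = (-90 - 9590) - 216858 = -9680 - 216858 = -226538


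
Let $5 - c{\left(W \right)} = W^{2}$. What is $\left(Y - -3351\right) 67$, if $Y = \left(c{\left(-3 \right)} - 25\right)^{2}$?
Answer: $280864$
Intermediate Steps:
$c{\left(W \right)} = 5 - W^{2}$
$Y = 841$ ($Y = \left(\left(5 - \left(-3\right)^{2}\right) - 25\right)^{2} = \left(\left(5 - 9\right) - 25\right)^{2} = \left(-4 - 25\right)^{2} = \left(-29\right)^{2} = 841$)
$\left(Y - -3351\right) 67 = \left(841 - -3351\right) 67 = \left(841 + 3351\right) 67 = 4192 \cdot 67 = 280864$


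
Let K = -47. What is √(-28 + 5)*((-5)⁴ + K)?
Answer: 578*I*√23 ≈ 2772.0*I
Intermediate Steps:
√(-28 + 5)*((-5)⁴ + K) = √(-28 + 5)*((-5)⁴ - 47) = √(-23)*(625 - 47) = (I*√23)*578 = 578*I*√23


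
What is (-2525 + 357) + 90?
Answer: -2078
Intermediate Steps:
(-2525 + 357) + 90 = -2168 + 90 = -2078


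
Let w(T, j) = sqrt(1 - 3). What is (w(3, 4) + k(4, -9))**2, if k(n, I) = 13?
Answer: (13 + I*sqrt(2))**2 ≈ 167.0 + 36.77*I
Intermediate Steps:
w(T, j) = I*sqrt(2) (w(T, j) = sqrt(-2) = I*sqrt(2))
(w(3, 4) + k(4, -9))**2 = (I*sqrt(2) + 13)**2 = (13 + I*sqrt(2))**2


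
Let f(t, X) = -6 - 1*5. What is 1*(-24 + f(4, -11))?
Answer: -35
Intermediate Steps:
f(t, X) = -11 (f(t, X) = -6 - 5 = -11)
1*(-24 + f(4, -11)) = 1*(-24 - 11) = 1*(-35) = -35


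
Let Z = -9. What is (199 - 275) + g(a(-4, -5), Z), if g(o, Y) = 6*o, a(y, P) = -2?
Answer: -88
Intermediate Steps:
(199 - 275) + g(a(-4, -5), Z) = (199 - 275) + 6*(-2) = -76 - 12 = -88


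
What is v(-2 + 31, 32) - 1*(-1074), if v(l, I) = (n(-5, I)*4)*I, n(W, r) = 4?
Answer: 1586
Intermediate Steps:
v(l, I) = 16*I (v(l, I) = (4*4)*I = 16*I)
v(-2 + 31, 32) - 1*(-1074) = 16*32 - 1*(-1074) = 512 + 1074 = 1586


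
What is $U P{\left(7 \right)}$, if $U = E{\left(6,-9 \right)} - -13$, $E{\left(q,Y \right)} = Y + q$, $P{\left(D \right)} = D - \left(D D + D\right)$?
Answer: $-490$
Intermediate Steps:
$P{\left(D \right)} = - D^{2}$ ($P{\left(D \right)} = D - \left(D^{2} + D\right) = D - \left(D + D^{2}\right) = - D^{2}$)
$U = 10$ ($U = \left(-9 + 6\right) - -13 = -3 + 13 = 10$)
$U P{\left(7 \right)} = 10 \left(- 7^{2}\right) = 10 \left(\left(-1\right) 49\right) = 10 \left(-49\right) = -490$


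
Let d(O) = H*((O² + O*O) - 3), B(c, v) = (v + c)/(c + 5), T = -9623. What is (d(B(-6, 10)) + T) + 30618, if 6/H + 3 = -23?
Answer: 272848/13 ≈ 20988.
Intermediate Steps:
H = -3/13 (H = 6/(-3 - 23) = 6/(-26) = 6*(-1/26) = -3/13 ≈ -0.23077)
B(c, v) = (c + v)/(5 + c)
d(O) = 9/13 - 6*O²/13 (d(O) = -3*((O² + O*O) - 3)/13 = -3*((O² + O²) - 3)/13 = -3*(2*O² - 3)/13 = -3*(-3 + 2*O²)/13 = 9/13 - 6*O²/13)
(d(B(-6, 10)) + T) + 30618 = ((9/13 - 6*(-6 + 10)²/(5 - 6)²/13) - 9623) + 30618 = ((9/13 - 6*(4/(-1))²/13) - 9623) + 30618 = ((9/13 - 6*(-1*4)²/13) - 9623) + 30618 = ((9/13 - 6/13*(-4)²) - 9623) + 30618 = ((9/13 - 6/13*16) - 9623) + 30618 = ((9/13 - 96/13) - 9623) + 30618 = (-87/13 - 9623) + 30618 = -125186/13 + 30618 = 272848/13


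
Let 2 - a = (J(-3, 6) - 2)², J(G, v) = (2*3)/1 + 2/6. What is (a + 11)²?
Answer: 2704/81 ≈ 33.383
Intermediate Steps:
J(G, v) = 19/3 (J(G, v) = 6*1 + 2*(⅙) = 6 + ⅓ = 19/3)
a = -151/9 (a = 2 - (19/3 - 2)² = 2 - (13/3)² = 2 - 1*169/9 = 2 - 169/9 = -151/9 ≈ -16.778)
(a + 11)² = (-151/9 + 11)² = (-52/9)² = 2704/81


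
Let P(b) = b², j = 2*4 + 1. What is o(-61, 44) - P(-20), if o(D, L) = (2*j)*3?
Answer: -346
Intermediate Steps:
j = 9 (j = 8 + 1 = 9)
o(D, L) = 54 (o(D, L) = (2*9)*3 = 18*3 = 54)
o(-61, 44) - P(-20) = 54 - 1*(-20)² = 54 - 1*400 = 54 - 400 = -346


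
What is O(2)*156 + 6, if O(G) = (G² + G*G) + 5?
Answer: 2034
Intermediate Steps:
O(G) = 5 + 2*G² (O(G) = (G² + G²) + 5 = 2*G² + 5 = 5 + 2*G²)
O(2)*156 + 6 = (5 + 2*2²)*156 + 6 = (5 + 2*4)*156 + 6 = (5 + 8)*156 + 6 = 13*156 + 6 = 2028 + 6 = 2034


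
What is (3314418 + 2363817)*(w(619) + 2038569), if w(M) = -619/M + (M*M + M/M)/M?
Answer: 7167390479549190/619 ≈ 1.1579e+13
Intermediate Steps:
w(M) = -619/M + (1 + M²)/M (w(M) = -619/M + (M² + 1)/M = -619/M + (1 + M²)/M)
(3314418 + 2363817)*(w(619) + 2038569) = (3314418 + 2363817)*((619 - 618/619) + 2038569) = 5678235*((619 - 618*1/619) + 2038569) = 5678235*((619 - 618/619) + 2038569) = 5678235*(382543/619 + 2038569) = 5678235*(1262256754/619) = 7167390479549190/619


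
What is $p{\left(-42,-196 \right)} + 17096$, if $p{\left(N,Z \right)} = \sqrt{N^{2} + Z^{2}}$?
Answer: $17096 + 14 \sqrt{205} \approx 17296.0$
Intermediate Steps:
$p{\left(-42,-196 \right)} + 17096 = \sqrt{\left(-42\right)^{2} + \left(-196\right)^{2}} + 17096 = \sqrt{1764 + 38416} + 17096 = \sqrt{40180} + 17096 = 14 \sqrt{205} + 17096 = 17096 + 14 \sqrt{205}$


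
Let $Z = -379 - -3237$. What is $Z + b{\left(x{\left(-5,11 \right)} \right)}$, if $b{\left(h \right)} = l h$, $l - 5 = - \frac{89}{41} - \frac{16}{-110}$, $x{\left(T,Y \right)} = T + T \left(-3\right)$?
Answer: $\frac{1302374}{451} \approx 2887.7$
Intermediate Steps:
$Z = 2858$ ($Z = -379 + 3237 = 2858$)
$x{\left(T,Y \right)} = - 2 T$ ($x{\left(T,Y \right)} = T - 3 T = - 2 T$)
$l = \frac{6708}{2255}$ ($l = 5 - \left(- \frac{8}{55} + \frac{89}{41}\right) = 5 - \frac{4567}{2255} = \frac{6708}{2255} \approx 2.9747$)
$b{\left(h \right)} = \frac{6708 h}{2255}$
$Z + b{\left(x{\left(-5,11 \right)} \right)} = 2858 + \frac{6708 \left(\left(-2\right) \left(-5\right)\right)}{2255} = 2858 + \frac{6708}{2255} \cdot 10 = 2858 + \frac{13416}{451} = \frac{1302374}{451}$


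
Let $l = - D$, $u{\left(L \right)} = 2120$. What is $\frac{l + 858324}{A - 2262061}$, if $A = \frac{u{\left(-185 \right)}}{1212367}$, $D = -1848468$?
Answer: $- \frac{3281625296664}{2742448106267} \approx -1.1966$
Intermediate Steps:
$A = \frac{2120}{1212367} \approx 0.0017486$
$l = 1848468$ ($l = \left(-1\right) \left(-1848468\right) = 1848468$)
$\frac{l + 858324}{A - 2262061} = \frac{1848468 + 858324}{\frac{2120}{1212367} - 2262061} = \frac{2706792}{- \frac{2742448106267}{1212367}} = 2706792 \left(- \frac{1212367}{2742448106267}\right) = - \frac{3281625296664}{2742448106267}$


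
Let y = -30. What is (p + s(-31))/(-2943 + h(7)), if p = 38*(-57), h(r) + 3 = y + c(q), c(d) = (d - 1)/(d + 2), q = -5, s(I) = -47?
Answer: 2213/2974 ≈ 0.74412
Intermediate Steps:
c(d) = (-1 + d)/(2 + d)
h(r) = -31 (h(r) = -3 + (-30 + (-1 - 5)/(2 - 5)) = -3 + (-30 - 6/(-3)) = -3 + (-30 - ⅓*(-6)) = -3 + (-30 + 2) = -3 - 28 = -31)
p = -2166
(p + s(-31))/(-2943 + h(7)) = (-2166 - 47)/(-2943 - 31) = -2213/(-2974) = -2213*(-1/2974) = 2213/2974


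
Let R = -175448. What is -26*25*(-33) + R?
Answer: -153998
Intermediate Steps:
-26*25*(-33) + R = -26*25*(-33) - 175448 = -650*(-33) - 175448 = 21450 - 175448 = -153998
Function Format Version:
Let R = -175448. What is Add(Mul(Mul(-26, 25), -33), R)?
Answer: -153998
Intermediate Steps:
Add(Mul(Mul(-26, 25), -33), R) = Add(Mul(Mul(-26, 25), -33), -175448) = Add(Mul(-650, -33), -175448) = Add(21450, -175448) = -153998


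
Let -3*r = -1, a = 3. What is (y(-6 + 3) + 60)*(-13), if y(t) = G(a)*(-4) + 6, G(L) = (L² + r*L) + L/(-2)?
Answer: -416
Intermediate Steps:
r = ⅓ (r = -⅓*(-1) = ⅓ ≈ 0.33333)
G(L) = L² - L/6 (G(L) = (L² + L/3) + L/(-2) = (L² + L/3) + L*(-½) = (L² + L/3) - L/2 = L² - L/6)
y(t) = -28 (y(t) = (3*(-⅙ + 3))*(-4) + 6 = (3*(17/6))*(-4) + 6 = (17/2)*(-4) + 6 = -34 + 6 = -28)
(y(-6 + 3) + 60)*(-13) = (-28 + 60)*(-13) = 32*(-13) = -416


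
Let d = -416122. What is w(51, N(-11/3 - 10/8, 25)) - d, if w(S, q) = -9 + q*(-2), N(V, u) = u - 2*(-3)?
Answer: 416051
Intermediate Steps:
N(V, u) = 6 + u (N(V, u) = u + 6 = 6 + u)
w(S, q) = -9 - 2*q
w(51, N(-11/3 - 10/8, 25)) - d = (-9 - 2*(6 + 25)) - 1*(-416122) = (-9 - 2*31) + 416122 = (-9 - 62) + 416122 = -71 + 416122 = 416051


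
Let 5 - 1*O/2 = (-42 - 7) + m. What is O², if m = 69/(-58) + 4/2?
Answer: 9517225/841 ≈ 11317.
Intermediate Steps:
m = 47/58 (m = 69*(-1/58) + 4*(½) = -69/58 + 2 = 47/58 ≈ 0.81034)
O = 3085/29 (O = 10 - 2*((-42 - 7) + 47/58) = 10 - 2*(-49 + 47/58) = 10 - 2*(-2795/58) = 10 + 2795/29 = 3085/29 ≈ 106.38)
O² = (3085/29)² = 9517225/841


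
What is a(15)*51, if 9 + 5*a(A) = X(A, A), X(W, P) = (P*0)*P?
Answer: -459/5 ≈ -91.800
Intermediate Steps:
X(W, P) = 0 (X(W, P) = 0*P = 0)
a(A) = -9/5 (a(A) = -9/5 + (⅕)*0 = -9/5 + 0 = -9/5)
a(15)*51 = -9/5*51 = -459/5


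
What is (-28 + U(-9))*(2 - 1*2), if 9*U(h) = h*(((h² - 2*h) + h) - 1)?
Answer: 0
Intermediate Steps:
U(h) = h*(-1 + h² - h)/9 (U(h) = (h*(((h² - 2*h) + h) - 1))/9 = (h*((h² - h) - 1))/9 = (h*(-1 + h² - h))/9 = h*(-1 + h² - h)/9)
(-28 + U(-9))*(2 - 1*2) = (-28 + (⅑)*(-9)*(-1 + (-9)² - 1*(-9)))*(2 - 1*2) = (-28 + (⅑)*(-9)*(-1 + 81 + 9))*(2 - 2) = (-28 + (⅑)*(-9)*89)*0 = (-28 - 89)*0 = -117*0 = 0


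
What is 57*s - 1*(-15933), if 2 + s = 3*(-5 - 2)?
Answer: 14622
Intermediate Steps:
s = -23 (s = -2 + 3*(-5 - 2) = -2 + 3*(-7) = -2 - 21 = -23)
57*s - 1*(-15933) = 57*(-23) - 1*(-15933) = -1311 + 15933 = 14622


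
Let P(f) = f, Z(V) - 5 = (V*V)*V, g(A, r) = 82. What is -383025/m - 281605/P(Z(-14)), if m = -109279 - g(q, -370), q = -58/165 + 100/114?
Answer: 31845709880/299539779 ≈ 106.32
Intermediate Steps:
q = 1648/3135 (q = -58*1/165 + 100*(1/114) = -58/165 + 50/57 = 1648/3135 ≈ 0.52568)
Z(V) = 5 + V³ (Z(V) = 5 + (V*V)*V = 5 + V²*V = 5 + V³)
m = -109361 (m = -109279 - 1*82 = -109279 - 82 = -109361)
-383025/m - 281605/P(Z(-14)) = -383025/(-109361) - 281605/(5 + (-14)³) = -383025*(-1/109361) - 281605/(5 - 2744) = 383025/109361 - 281605/(-2739) = 383025/109361 - 281605*(-1/2739) = 383025/109361 + 281605/2739 = 31845709880/299539779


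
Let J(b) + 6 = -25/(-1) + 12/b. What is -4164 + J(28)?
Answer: -29012/7 ≈ -4144.6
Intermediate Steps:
J(b) = 19 + 12/b (J(b) = -6 + (-25/(-1) + 12/b) = -6 + (-25*(-1) + 12/b) = -6 + (25 + 12/b) = 19 + 12/b)
-4164 + J(28) = -4164 + (19 + 12/28) = -4164 + (19 + 12*(1/28)) = -4164 + (19 + 3/7) = -4164 + 136/7 = -29012/7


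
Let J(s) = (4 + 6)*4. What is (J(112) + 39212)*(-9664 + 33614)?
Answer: 940085400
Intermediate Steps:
J(s) = 40 (J(s) = 10*4 = 40)
(J(112) + 39212)*(-9664 + 33614) = (40 + 39212)*(-9664 + 33614) = 39252*23950 = 940085400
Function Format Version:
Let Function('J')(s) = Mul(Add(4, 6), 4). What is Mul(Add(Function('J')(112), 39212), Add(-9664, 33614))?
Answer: 940085400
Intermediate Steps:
Function('J')(s) = 40 (Function('J')(s) = Mul(10, 4) = 40)
Mul(Add(Function('J')(112), 39212), Add(-9664, 33614)) = Mul(Add(40, 39212), Add(-9664, 33614)) = Mul(39252, 23950) = 940085400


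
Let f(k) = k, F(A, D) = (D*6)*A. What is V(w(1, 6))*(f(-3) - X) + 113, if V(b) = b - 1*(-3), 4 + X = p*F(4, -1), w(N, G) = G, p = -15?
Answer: -3118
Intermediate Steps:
F(A, D) = 6*A*D (F(A, D) = (6*D)*A = 6*A*D)
X = 356 (X = -4 - 90*4*(-1) = -4 - 15*(-24) = -4 + 360 = 356)
V(b) = 3 + b (V(b) = b + 3 = 3 + b)
V(w(1, 6))*(f(-3) - X) + 113 = (3 + 6)*(-3 - 1*356) + 113 = 9*(-3 - 356) + 113 = 9*(-359) + 113 = -3231 + 113 = -3118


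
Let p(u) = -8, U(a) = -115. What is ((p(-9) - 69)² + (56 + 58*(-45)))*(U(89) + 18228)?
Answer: 61131375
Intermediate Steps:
((p(-9) - 69)² + (56 + 58*(-45)))*(U(89) + 18228) = ((-8 - 69)² + (56 + 58*(-45)))*(-115 + 18228) = ((-77)² + (56 - 2610))*18113 = (5929 - 2554)*18113 = 3375*18113 = 61131375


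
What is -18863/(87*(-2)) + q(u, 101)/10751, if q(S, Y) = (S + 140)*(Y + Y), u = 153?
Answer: 213094477/1870674 ≈ 113.91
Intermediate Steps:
q(S, Y) = 2*Y*(140 + S) (q(S, Y) = (140 + S)*(2*Y) = 2*Y*(140 + S))
-18863/(87*(-2)) + q(u, 101)/10751 = -18863/(87*(-2)) + (2*101*(140 + 153))/10751 = -18863/(-174) + (2*101*293)*(1/10751) = -18863*(-1/174) + 59186*(1/10751) = 18863/174 + 59186/10751 = 213094477/1870674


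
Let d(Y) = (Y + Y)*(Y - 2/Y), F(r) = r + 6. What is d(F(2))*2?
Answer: 248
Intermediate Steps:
F(r) = 6 + r
d(Y) = 2*Y*(Y - 2/Y) (d(Y) = (2*Y)*(Y - 2/Y) = 2*Y*(Y - 2/Y))
d(F(2))*2 = (-4 + 2*(6 + 2)²)*2 = (-4 + 2*8²)*2 = (-4 + 2*64)*2 = (-4 + 128)*2 = 124*2 = 248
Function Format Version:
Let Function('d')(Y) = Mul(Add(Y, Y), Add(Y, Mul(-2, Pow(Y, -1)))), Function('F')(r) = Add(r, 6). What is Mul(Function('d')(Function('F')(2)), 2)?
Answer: 248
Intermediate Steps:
Function('F')(r) = Add(6, r)
Function('d')(Y) = Mul(2, Y, Add(Y, Mul(-2, Pow(Y, -1)))) (Function('d')(Y) = Mul(Mul(2, Y), Add(Y, Mul(-2, Pow(Y, -1)))) = Mul(2, Y, Add(Y, Mul(-2, Pow(Y, -1)))))
Mul(Function('d')(Function('F')(2)), 2) = Mul(Add(-4, Mul(2, Pow(Add(6, 2), 2))), 2) = Mul(Add(-4, Mul(2, Pow(8, 2))), 2) = Mul(Add(-4, Mul(2, 64)), 2) = Mul(Add(-4, 128), 2) = Mul(124, 2) = 248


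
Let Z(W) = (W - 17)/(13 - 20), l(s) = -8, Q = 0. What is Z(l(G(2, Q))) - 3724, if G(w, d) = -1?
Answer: -26043/7 ≈ -3720.4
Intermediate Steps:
Z(W) = 17/7 - W/7 (Z(W) = (-17 + W)/(-7) = (-17 + W)*(-⅐) = 17/7 - W/7)
Z(l(G(2, Q))) - 3724 = (17/7 - ⅐*(-8)) - 3724 = (17/7 + 8/7) - 3724 = 25/7 - 3724 = -26043/7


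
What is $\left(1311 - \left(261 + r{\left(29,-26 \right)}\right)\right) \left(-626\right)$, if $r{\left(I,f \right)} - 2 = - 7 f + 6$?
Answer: $-538360$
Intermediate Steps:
$r{\left(I,f \right)} = 8 - 7 f$ ($r{\left(I,f \right)} = 2 - \left(-6 + 7 f\right) = 8 - 7 f$)
$\left(1311 - \left(261 + r{\left(29,-26 \right)}\right)\right) \left(-626\right) = \left(1311 - \left(269 + 182\right)\right) \left(-626\right) = \left(1311 - 451\right) \left(-626\right) = 860 \left(-626\right) = -538360$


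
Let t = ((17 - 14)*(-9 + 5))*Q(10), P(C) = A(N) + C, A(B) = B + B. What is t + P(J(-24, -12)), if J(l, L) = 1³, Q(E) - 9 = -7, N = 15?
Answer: 7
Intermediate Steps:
Q(E) = 2 (Q(E) = 9 - 7 = 2)
J(l, L) = 1
A(B) = 2*B
P(C) = 30 + C (P(C) = 2*15 + C = 30 + C)
t = -24 (t = ((17 - 14)*(-9 + 5))*2 = (3*(-4))*2 = -12*2 = -24)
t + P(J(-24, -12)) = -24 + (30 + 1) = -24 + 31 = 7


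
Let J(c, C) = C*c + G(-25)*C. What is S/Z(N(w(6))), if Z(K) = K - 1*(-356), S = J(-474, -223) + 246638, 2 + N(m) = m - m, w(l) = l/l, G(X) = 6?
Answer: 175501/177 ≈ 991.53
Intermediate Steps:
J(c, C) = 6*C + C*c (J(c, C) = C*c + 6*C = 6*C + C*c)
w(l) = 1
N(m) = -2 (N(m) = -2 + (m - m) = -2 + 0 = -2)
S = 351002 (S = -223*(6 - 474) + 246638 = -223*(-468) + 246638 = 104364 + 246638 = 351002)
Z(K) = 356 + K (Z(K) = K + 356 = 356 + K)
S/Z(N(w(6))) = 351002/(356 - 2) = 351002/354 = 351002*(1/354) = 175501/177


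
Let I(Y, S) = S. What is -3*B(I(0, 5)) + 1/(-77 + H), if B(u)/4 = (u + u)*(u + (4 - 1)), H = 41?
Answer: -34561/36 ≈ -960.03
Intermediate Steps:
B(u) = 8*u*(3 + u) (B(u) = 4*((u + u)*(u + (4 - 1))) = 4*((2*u)*(u + 3)) = 4*((2*u)*(3 + u)) = 4*(2*u*(3 + u)) = 8*u*(3 + u))
-3*B(I(0, 5)) + 1/(-77 + H) = -24*5*(3 + 5) + 1/(-77 + 41) = -24*5*8 + 1/(-36) = -3*320 - 1/36 = -960 - 1/36 = -34561/36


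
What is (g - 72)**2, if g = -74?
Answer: 21316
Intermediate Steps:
(g - 72)**2 = (-74 - 72)**2 = (-146)**2 = 21316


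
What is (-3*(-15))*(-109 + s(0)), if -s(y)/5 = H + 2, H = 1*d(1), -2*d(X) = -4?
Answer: -5805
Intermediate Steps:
d(X) = 2 (d(X) = -½*(-4) = 2)
H = 2 (H = 1*2 = 2)
s(y) = -20 (s(y) = -5*(2 + 2) = -5*4 = -20)
(-3*(-15))*(-109 + s(0)) = (-3*(-15))*(-109 - 20) = 45*(-129) = -5805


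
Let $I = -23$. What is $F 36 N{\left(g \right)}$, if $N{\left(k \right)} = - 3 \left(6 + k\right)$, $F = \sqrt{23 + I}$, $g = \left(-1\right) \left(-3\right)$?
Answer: $0$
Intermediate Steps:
$g = 3$
$F = 0$ ($F = \sqrt{23 - 23} = \sqrt{0} = 0$)
$N{\left(k \right)} = -18 - 3 k$
$F 36 N{\left(g \right)} = 0 \cdot 36 \left(-18 - 9\right) = 0 \left(-18 - 9\right) = 0 \left(-27\right) = 0$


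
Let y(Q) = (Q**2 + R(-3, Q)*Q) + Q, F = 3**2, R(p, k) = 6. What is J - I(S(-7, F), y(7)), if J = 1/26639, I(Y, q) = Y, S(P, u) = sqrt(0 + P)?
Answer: 1/26639 - I*sqrt(7) ≈ 3.7539e-5 - 2.6458*I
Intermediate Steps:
F = 9
S(P, u) = sqrt(P)
y(Q) = Q**2 + 7*Q (y(Q) = (Q**2 + 6*Q) + Q = Q**2 + 7*Q)
J = 1/26639 ≈ 3.7539e-5
J - I(S(-7, F), y(7)) = 1/26639 - sqrt(-7) = 1/26639 - I*sqrt(7)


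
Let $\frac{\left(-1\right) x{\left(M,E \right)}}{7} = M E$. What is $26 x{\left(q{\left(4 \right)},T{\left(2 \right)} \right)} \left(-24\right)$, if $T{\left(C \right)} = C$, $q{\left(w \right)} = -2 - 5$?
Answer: $-61152$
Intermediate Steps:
$q{\left(w \right)} = -7$ ($q{\left(w \right)} = -2 - 5 = -7$)
$x{\left(M,E \right)} = - 7 E M$ ($x{\left(M,E \right)} = - 7 M E = - 7 E M$)
$26 x{\left(q{\left(4 \right)},T{\left(2 \right)} \right)} \left(-24\right) = 26 \left(\left(-7\right) 2 \left(-7\right)\right) \left(-24\right) = 26 \cdot 98 \left(-24\right) = 2548 \left(-24\right) = -61152$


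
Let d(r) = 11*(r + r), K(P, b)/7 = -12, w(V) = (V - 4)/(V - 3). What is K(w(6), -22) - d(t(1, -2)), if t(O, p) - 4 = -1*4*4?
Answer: 180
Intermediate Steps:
w(V) = (-4 + V)/(-3 + V)
K(P, b) = -84 (K(P, b) = 7*(-12) = -84)
t(O, p) = -12 (t(O, p) = 4 - 1*4*4 = 4 - 4*4 = 4 - 16 = -12)
d(r) = 22*r (d(r) = 11*(2*r) = 22*r)
K(w(6), -22) - d(t(1, -2)) = -84 - 22*(-12) = -84 - 1*(-264) = -84 + 264 = 180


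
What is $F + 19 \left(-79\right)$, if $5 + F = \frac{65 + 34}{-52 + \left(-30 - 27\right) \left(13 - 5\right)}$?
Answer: $- \frac{765147}{508} \approx -1506.2$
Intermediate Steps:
$F = - \frac{2639}{508}$ ($F = -5 + \frac{65 + 34}{-52 + \left(-30 - 27\right) \left(13 - 5\right)} = -5 + \frac{99}{-52 - 456} = -5 + \frac{99}{-508} = -5 + 99 \left(- \frac{1}{508}\right) = -5 - \frac{99}{508} = - \frac{2639}{508} \approx -5.1949$)
$F + 19 \left(-79\right) = - \frac{2639}{508} + 19 \left(-79\right) = - \frac{2639}{508} - 1501 = - \frac{765147}{508}$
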